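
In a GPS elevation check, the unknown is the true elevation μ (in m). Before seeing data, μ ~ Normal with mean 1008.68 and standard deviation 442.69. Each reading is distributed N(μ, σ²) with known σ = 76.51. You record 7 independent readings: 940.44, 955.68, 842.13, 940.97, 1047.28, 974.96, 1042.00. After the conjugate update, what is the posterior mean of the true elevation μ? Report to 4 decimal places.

For Normal data with known variance σ², a Normal(μ₀, σ₀²) prior on μ is conjugate. Posterior precision = 1/σ₀² + n/σ²; posterior mean is the precision-weighted average of μ₀ and x̄.
Σxᵢ = 940.44 + 955.68 + 842.13 + 940.97 + 1047.28 + 974.96 + 1042.00 = 6743.46, so n·x̄ = 6743.46.
σ₀² = 442.69² = 195974.4361, σ² = 76.51² = 5853.7801; σ² + n·σ₀² = 5853.7801 + 7·195974.4361 = 1377674.8328.
Posterior mean = (μ₀/σ₀² + n·x̄/σ²)/(1/σ₀² + n/σ²) = (σ²·μ₀ + σ₀²·n·x̄)/(σ² + n·σ₀²) = (5853.7801·1008.68 + 195974.4361·6743.46)/1377674.8328 = 1327450361.774174/1377674.8328 = 963.5440.

963.5440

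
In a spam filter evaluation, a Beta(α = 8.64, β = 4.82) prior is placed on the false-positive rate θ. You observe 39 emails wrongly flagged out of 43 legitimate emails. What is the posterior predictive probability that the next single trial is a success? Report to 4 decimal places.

The Beta prior is conjugate to a Binomial/Bernoulli likelihood; the update adds successes to α and failures to β.
Posterior: Beta(α+k, β+n−k) = Beta(8.64+39, 4.82+4) = Beta(47.64, 8.82).
For a single future Bernoulli trial, P(success | data) = α/(α+β) = 0.8438.

0.8438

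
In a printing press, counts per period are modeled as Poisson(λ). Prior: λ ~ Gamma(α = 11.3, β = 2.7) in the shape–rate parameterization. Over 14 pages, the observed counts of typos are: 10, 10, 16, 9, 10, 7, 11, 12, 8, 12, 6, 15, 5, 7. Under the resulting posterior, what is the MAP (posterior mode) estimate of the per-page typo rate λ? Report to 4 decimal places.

8.8802

With a Gamma(shape α, rate β) prior, the Poisson likelihood is conjugate: the posterior is Gamma(α + ΣXᵢ, β + n).
Sum of counts S = 138 over n = 14 pages.
Posterior: Gamma(α+S, β+n) = Gamma(11.3+138, 2.7+14) = Gamma(149.3, 16.7).
Mode of Gamma(α,β) for α≥1 is (α−1)/β = 148.3/16.7 = 8.8802.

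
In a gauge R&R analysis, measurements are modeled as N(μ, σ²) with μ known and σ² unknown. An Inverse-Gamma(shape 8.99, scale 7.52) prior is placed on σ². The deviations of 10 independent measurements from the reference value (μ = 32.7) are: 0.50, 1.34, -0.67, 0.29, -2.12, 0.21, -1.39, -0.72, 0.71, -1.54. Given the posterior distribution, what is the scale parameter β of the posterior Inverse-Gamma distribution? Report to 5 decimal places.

13.74165

With known mean μ and an Inverse-Gamma(α, β) prior on σ², the Normal likelihood is conjugate: posterior is Inv-Gamma(α + n/2, β + Σ(xᵢ−μ)²/2).
Σ(xᵢ−μ)² = (0.50)² + (1.34)² + (-0.67)² + (0.29)² + (-2.12)² + (0.21)² + (-1.39)² + (-0.72)² + (0.71)² + (-1.54)² = 12.4433.
Posterior: Inv-Gamma(8.99 + 10/2, 7.52 + 12.4433/2) = Inv-Gamma(13.99, 13.74165).
Posterior β = 13.74165.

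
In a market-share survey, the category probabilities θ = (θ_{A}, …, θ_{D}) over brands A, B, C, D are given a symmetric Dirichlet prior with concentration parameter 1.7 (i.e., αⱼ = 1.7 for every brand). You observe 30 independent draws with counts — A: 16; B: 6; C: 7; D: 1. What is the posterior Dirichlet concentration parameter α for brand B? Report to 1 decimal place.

7.7

The Dirichlet prior is conjugate to the Multinomial likelihood: each posterior αⱼ = prior αⱼ + observed count nⱼ.
Posterior concentration: (17.7, 7.7, 8.7, 2.7), total = 36.8.
α_{B} = 1.7 + 6 = 7.7.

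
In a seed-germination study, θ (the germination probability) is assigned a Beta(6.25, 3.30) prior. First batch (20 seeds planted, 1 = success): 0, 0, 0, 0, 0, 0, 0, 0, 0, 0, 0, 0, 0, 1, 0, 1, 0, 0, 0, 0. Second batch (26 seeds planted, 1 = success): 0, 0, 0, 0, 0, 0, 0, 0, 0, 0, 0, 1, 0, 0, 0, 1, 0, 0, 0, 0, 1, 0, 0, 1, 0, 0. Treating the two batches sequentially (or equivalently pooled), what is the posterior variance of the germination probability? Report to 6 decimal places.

0.003040

The Beta prior is conjugate to a Binomial/Bernoulli likelihood; the update adds successes to α and failures to β.
After batch 1: Beta(6.25+2, 3.30+18) = Beta(8.25, 21.30).
After batch 2: Beta(8.25+4, 21.30+22) = Beta(12.25, 43.30).
Var = αβ/((α+β)²(α+β+1)) = 12.25·43.30/(55.55²·56.55) = 0.003040.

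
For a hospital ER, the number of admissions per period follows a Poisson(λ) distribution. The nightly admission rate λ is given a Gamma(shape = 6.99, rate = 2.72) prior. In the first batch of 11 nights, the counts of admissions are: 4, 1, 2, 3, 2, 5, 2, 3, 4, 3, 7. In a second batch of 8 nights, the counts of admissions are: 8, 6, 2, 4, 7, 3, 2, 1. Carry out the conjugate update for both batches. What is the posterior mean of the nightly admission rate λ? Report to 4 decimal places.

3.4986

With a Gamma(shape α, rate β) prior, the Poisson likelihood is conjugate: the posterior is Gamma(α + ΣXᵢ, β + n).
Batch 1: sum of counts S = 36 over n = 11 nights.
After batch 1: Gamma(α+S, β+n) = Gamma(6.99+36, 2.72+11) = Gamma(42.99, 13.72).
Batch 2: sum of counts S = 33 over n = 8 nights.
After batch 2: Gamma(α+S, β+n) = Gamma(42.99+33, 13.72+8) = Gamma(75.99, 21.72).
Posterior mean = α/β = 75.99/21.72 = 3.4986.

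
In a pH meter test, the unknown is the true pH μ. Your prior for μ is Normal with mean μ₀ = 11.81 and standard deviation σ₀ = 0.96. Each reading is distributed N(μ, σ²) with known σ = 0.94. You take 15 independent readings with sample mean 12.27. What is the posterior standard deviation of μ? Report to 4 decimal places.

For Normal data with known variance σ², a Normal(μ₀, σ₀²) prior on μ is conjugate. Posterior precision = 1/σ₀² + n/σ²; posterior mean is the precision-weighted average of μ₀ and x̄.
σ₀² = 0.96² = 0.9216, σ² = 0.94² = 0.8836; σ² + n·σ₀² = 0.8836 + 15·0.9216 = 14.7076.
Posterior precision = 1/σ₀² + n/σ² = 1/0.9216 + 15/0.8836 = (σ² + n·σ₀²)/(σ₀²σ²) = 14.7076/(0.9216·0.8836); posterior variance σₙ² = σ₀²σ²/(σ² + n·σ₀²) = 0.9216·0.8836/14.7076 = 0.055368.
Posterior SD = √σₙ² = √(0.9216·0.8836/14.7076) = 0.2353.

0.2353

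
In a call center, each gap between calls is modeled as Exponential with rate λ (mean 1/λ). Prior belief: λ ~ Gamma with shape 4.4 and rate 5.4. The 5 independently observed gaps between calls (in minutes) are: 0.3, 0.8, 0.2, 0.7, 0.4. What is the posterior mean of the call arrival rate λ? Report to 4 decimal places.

1.2051

With a Gamma(shape α, rate β) prior on the exponential rate λ, the posterior after n observations with total T = Σxᵢ is Gamma(α+n, β+T).
Sum of observations T = 2.4 minutes; n = 5.
Posterior: Gamma(4.4+5, 5.4+2.4) = Gamma(9.4, 7.8).
Posterior mean of λ = α/β = 9.4/7.8 = 1.2051.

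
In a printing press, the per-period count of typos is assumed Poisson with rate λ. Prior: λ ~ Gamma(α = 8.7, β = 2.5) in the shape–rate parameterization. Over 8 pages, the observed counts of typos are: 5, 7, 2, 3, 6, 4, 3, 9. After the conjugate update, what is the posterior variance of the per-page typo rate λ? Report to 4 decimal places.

0.4327

With a Gamma(shape α, rate β) prior, the Poisson likelihood is conjugate: the posterior is Gamma(α + ΣXᵢ, β + n).
Sum of counts S = 39 over n = 8 pages.
Posterior: Gamma(α+S, β+n) = Gamma(8.7+39, 2.5+8) = Gamma(47.7, 10.5).
Var = α/β² = 47.7/10.5² = 0.4327.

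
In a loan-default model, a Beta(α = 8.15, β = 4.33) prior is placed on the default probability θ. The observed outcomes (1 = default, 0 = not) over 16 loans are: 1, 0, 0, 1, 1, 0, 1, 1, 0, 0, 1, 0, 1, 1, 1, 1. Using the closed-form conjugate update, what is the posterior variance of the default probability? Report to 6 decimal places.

The Beta prior is conjugate to a Binomial/Bernoulli likelihood; the update adds successes to α and failures to β.
Posterior: Beta(α+k, β+n−k) = Beta(8.15+10, 4.33+6) = Beta(18.15, 10.33).
Var = αβ/((α+β)²(α+β+1)) = 18.15·10.33/(28.48²·29.48) = 0.007841.

0.007841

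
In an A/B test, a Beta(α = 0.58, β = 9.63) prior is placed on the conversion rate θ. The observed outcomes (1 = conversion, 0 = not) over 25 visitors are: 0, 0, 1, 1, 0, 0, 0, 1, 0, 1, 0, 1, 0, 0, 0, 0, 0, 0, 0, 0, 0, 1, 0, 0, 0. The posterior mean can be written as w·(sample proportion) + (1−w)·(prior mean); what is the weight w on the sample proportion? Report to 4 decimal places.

The Beta prior is conjugate to a Binomial/Bernoulli likelihood; the update adds successes to α and failures to β.
Posterior mean = (α₀+k)/(α₀+β₀+n) = [n/(α₀+β₀+n)]·(k/n) + [(α₀+β₀)/(α₀+β₀+n)]·α₀/(α₀+β₀), so only n and the prior enter the weight.
The weight on the data is w = n/(α₀+β₀+n) = 25/(0.58+9.63+25) = 25/35.21 = 0.7100.

0.7100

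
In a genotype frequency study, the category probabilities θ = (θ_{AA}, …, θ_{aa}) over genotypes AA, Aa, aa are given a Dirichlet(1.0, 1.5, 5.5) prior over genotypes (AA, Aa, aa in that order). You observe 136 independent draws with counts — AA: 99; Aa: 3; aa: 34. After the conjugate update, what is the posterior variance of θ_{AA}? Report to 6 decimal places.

The Dirichlet prior is conjugate to the Multinomial likelihood: each posterior αⱼ = prior αⱼ + observed count nⱼ.
Posterior concentration: (100.0, 4.5, 39.5), total = 144.0.
Var[θ_j] = α_j(Σα−α_j)/((Σα)²(Σα+1)) = 100.0·44.0/(144.0²·145.0) = 0.001463.

0.001463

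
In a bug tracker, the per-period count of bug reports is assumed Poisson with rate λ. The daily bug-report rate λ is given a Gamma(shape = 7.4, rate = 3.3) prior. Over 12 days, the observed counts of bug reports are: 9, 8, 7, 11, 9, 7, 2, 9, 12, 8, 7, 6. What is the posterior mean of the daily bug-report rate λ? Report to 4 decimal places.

6.6928

With a Gamma(shape α, rate β) prior, the Poisson likelihood is conjugate: the posterior is Gamma(α + ΣXᵢ, β + n).
Sum of counts S = 95 over n = 12 days.
Posterior: Gamma(α+S, β+n) = Gamma(7.4+95, 3.3+12) = Gamma(102.4, 15.3).
Posterior mean = α/β = 102.4/15.3 = 6.6928.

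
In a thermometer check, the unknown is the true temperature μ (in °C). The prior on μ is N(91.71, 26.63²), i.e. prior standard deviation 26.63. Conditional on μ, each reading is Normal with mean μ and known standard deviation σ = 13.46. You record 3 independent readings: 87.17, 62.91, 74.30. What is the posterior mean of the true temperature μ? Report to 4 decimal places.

76.1209

For Normal data with known variance σ², a Normal(μ₀, σ₀²) prior on μ is conjugate. Posterior precision = 1/σ₀² + n/σ²; posterior mean is the precision-weighted average of μ₀ and x̄.
Σxᵢ = 87.17 + 62.91 + 74.30 = 224.38, so n·x̄ = 224.38.
σ₀² = 26.63² = 709.1569, σ² = 13.46² = 181.1716; σ² + n·σ₀² = 181.1716 + 3·709.1569 = 2308.6423.
Posterior mean = (μ₀/σ₀² + n·x̄/σ²)/(1/σ₀² + n/σ²) = (σ²·μ₀ + σ₀²·n·x̄)/(σ² + n·σ₀²) = (181.1716·91.71 + 709.1569·224.38)/2308.6423 = 175735.872658/2308.6423 = 76.1209.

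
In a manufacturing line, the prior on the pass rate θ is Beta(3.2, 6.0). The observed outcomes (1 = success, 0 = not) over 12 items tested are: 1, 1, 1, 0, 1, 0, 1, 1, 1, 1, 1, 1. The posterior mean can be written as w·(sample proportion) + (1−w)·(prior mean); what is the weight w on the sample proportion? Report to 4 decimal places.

0.5660

The Beta prior is conjugate to a Binomial/Bernoulli likelihood; the update adds successes to α and failures to β.
Posterior mean = (α₀+k)/(α₀+β₀+n) = [n/(α₀+β₀+n)]·(k/n) + [(α₀+β₀)/(α₀+β₀+n)]·α₀/(α₀+β₀), so only n and the prior enter the weight.
The weight on the data is w = n/(α₀+β₀+n) = 12/(3.2+6.0+12) = 12/21.2 = 0.5660.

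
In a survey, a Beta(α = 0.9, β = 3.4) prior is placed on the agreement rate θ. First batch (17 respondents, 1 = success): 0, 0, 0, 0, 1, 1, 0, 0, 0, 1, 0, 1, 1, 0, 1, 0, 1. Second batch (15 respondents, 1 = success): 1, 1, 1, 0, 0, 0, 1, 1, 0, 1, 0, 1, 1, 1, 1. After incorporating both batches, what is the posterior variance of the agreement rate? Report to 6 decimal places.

0.006701

The Beta prior is conjugate to a Binomial/Bernoulli likelihood; the update adds successes to α and failures to β.
After batch 1: Beta(0.9+7, 3.4+10) = Beta(7.9, 13.4).
After batch 2: Beta(7.9+10, 13.4+5) = Beta(17.9, 18.4).
Var = αβ/((α+β)²(α+β+1)) = 17.9·18.4/(36.3²·37.3) = 0.006701.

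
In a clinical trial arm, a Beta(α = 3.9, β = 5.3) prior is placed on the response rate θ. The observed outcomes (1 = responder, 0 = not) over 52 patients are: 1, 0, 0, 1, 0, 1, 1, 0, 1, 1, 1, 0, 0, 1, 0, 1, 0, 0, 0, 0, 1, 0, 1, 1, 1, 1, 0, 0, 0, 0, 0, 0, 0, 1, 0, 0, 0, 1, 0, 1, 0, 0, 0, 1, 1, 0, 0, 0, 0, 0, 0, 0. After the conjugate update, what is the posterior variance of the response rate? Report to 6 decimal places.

0.003765

The Beta prior is conjugate to a Binomial/Bernoulli likelihood; the update adds successes to α and failures to β.
Posterior: Beta(α+k, β+n−k) = Beta(3.9+19, 5.3+33) = Beta(22.9, 38.3).
Var = αβ/((α+β)²(α+β+1)) = 22.9·38.3/(61.2²·62.2) = 0.003765.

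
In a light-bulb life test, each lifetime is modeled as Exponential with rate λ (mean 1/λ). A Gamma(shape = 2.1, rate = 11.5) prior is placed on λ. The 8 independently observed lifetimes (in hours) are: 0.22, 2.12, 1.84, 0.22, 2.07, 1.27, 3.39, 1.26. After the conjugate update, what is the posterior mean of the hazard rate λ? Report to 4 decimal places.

With a Gamma(shape α, rate β) prior on the exponential rate λ, the posterior after n observations with total T = Σxᵢ is Gamma(α+n, β+T).
Sum of observations T = 12.39 hours; n = 8.
Posterior: Gamma(2.1+8, 11.5+12.39) = Gamma(10.1, 23.89).
Posterior mean of λ = α/β = 10.1/23.89 = 0.4228.

0.4228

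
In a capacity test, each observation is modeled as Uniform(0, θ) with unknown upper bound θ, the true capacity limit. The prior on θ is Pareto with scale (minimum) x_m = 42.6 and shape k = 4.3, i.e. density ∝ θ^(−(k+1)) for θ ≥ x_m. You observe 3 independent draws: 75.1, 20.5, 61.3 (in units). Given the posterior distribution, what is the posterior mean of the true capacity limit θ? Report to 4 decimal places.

87.0206

A Pareto(scale x_m, shape k) prior on the upper bound θ of Uniform(0, θ) is conjugate: posterior is Pareto(max(x_m, max xᵢ), k + n).
Sample maximum = 75.1; prior scale x_m = 42.6 → posterior scale = max = 75.1.
Posterior shape = 4.3 + 3 = 7.3.
E[θ|data] = k·x_m/(k−1) = 7.3·75.1/6.3 = 87.0206.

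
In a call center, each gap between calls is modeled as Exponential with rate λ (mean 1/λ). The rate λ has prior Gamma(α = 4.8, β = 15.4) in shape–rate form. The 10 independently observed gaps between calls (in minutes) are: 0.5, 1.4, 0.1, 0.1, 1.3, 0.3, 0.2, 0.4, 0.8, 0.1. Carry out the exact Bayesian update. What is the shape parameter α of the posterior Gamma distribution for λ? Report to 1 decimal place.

With a Gamma(shape α, rate β) prior on the exponential rate λ, the posterior after n observations with total T = Σxᵢ is Gamma(α+n, β+T).
Sum of observations T = 5.2 minutes; n = 10.
Posterior: Gamma(4.8+10, 15.4+5.2) = Gamma(14.8, 20.6).
Posterior α = 14.8.

14.8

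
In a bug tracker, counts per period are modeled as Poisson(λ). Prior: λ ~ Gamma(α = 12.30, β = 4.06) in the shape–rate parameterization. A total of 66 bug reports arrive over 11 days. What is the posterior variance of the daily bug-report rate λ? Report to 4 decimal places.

0.3452

With a Gamma(shape α, rate β) prior, the Poisson likelihood is conjugate: the posterior is Gamma(α + ΣXᵢ, β + n).
Posterior: Gamma(α+S, β+n) = Gamma(12.30+66, 4.06+11) = Gamma(78.30, 15.06).
Var = α/β² = 78.30/15.06² = 0.3452.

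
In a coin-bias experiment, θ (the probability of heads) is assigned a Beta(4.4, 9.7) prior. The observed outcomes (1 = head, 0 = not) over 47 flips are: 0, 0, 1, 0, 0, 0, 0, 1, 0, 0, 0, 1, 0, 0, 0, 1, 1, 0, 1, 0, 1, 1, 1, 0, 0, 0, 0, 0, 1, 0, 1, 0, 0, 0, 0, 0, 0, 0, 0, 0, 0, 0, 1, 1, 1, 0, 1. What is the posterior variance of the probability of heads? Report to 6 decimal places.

The Beta prior is conjugate to a Binomial/Bernoulli likelihood; the update adds successes to α and failures to β.
Posterior: Beta(α+k, β+n−k) = Beta(4.4+15, 9.7+32) = Beta(19.4, 41.7).
Var = αβ/((α+β)²(α+β+1)) = 19.4·41.7/(61.1²·62.1) = 0.003490.

0.003490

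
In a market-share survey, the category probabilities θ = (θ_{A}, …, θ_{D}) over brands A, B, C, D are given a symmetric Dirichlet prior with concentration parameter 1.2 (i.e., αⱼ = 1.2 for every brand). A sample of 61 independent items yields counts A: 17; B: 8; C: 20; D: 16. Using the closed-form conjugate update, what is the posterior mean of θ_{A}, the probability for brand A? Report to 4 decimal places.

0.2766

The Dirichlet prior is conjugate to the Multinomial likelihood: each posterior αⱼ = prior αⱼ + observed count nⱼ.
Posterior concentration: (18.2, 9.2, 21.2, 17.2), total = 65.8.
E[θ_{A}|data] = α_{A}/Σα = 18.2/65.8 = 0.2766.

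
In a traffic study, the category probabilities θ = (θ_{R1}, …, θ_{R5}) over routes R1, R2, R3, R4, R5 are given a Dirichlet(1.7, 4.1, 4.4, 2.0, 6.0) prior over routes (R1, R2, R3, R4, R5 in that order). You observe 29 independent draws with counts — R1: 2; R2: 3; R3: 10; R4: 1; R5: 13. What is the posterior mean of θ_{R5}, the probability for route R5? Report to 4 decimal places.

0.4025

The Dirichlet prior is conjugate to the Multinomial likelihood: each posterior αⱼ = prior αⱼ + observed count nⱼ.
Posterior concentration: (3.7, 7.1, 14.4, 3.0, 19.0), total = 47.2.
E[θ_{R5}|data] = α_{R5}/Σα = 19.0/47.2 = 0.4025.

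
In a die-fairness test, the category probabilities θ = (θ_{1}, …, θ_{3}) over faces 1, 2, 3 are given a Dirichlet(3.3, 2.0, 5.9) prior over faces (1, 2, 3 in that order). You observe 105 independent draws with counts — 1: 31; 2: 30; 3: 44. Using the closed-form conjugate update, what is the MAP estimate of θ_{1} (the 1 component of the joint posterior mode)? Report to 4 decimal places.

The Dirichlet prior is conjugate to the Multinomial likelihood: each posterior αⱼ = prior αⱼ + observed count nⱼ.
Posterior concentration: (34.3, 32.0, 49.9), total = 116.2.
Joint mode component: (α_{1}−1)/(Σα−K) = 33.3/113.2 = 0.2942.

0.2942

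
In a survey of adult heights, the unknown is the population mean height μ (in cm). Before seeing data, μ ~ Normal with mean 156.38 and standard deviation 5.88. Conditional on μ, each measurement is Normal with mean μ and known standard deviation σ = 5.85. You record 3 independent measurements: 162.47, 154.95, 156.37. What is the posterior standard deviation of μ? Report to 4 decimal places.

For Normal data with known variance σ², a Normal(μ₀, σ₀²) prior on μ is conjugate. Posterior precision = 1/σ₀² + n/σ²; posterior mean is the precision-weighted average of μ₀ and x̄.
σ₀² = 5.88² = 34.5744, σ² = 5.85² = 34.2225; σ² + n·σ₀² = 34.2225 + 3·34.5744 = 137.9457.
Posterior precision = 1/σ₀² + n/σ² = 1/34.5744 + 3/34.2225 = (σ² + n·σ₀²)/(σ₀²σ²) = 137.9457/(34.5744·34.2225); posterior variance σₙ² = σ₀²σ²/(σ² + n·σ₀²) = 34.5744·34.2225/137.9457 = 8.577450.
Posterior SD = √σₙ² = √(34.5744·34.2225/137.9457) = 2.9287.

2.9287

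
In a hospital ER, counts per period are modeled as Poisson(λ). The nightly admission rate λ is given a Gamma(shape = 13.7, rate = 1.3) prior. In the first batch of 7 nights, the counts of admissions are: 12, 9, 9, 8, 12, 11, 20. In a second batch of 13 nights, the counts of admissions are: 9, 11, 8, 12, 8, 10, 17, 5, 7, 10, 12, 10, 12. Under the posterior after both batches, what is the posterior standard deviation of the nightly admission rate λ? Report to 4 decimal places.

0.7053

With a Gamma(shape α, rate β) prior, the Poisson likelihood is conjugate: the posterior is Gamma(α + ΣXᵢ, β + n).
Batch 1: sum of counts S = 81 over n = 7 nights.
After batch 1: Gamma(α+S, β+n) = Gamma(13.7+81, 1.3+7) = Gamma(94.7, 8.3).
Batch 2: sum of counts S = 131 over n = 13 nights.
After batch 2: Gamma(α+S, β+n) = Gamma(94.7+131, 8.3+13) = Gamma(225.7, 21.3).
SD = √α/β = √225.7/21.3 = 0.7053.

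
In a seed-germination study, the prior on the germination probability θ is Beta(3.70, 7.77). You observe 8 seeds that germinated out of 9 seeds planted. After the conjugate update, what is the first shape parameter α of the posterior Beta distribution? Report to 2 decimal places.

The Beta prior is conjugate to a Binomial/Bernoulli likelihood; the update adds successes to α and failures to β.
Posterior: Beta(α+k, β+n−k) = Beta(3.70+8, 7.77+1) = Beta(11.70, 8.77).
Posterior α = 11.70.

11.70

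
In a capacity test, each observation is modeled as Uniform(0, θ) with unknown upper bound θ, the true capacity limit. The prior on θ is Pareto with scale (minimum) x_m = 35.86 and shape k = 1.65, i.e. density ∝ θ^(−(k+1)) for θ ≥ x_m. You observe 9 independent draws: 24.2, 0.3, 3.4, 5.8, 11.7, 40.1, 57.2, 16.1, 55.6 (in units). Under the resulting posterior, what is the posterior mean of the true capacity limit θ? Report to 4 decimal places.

A Pareto(scale x_m, shape k) prior on the upper bound θ of Uniform(0, θ) is conjugate: posterior is Pareto(max(x_m, max xᵢ), k + n).
Sample maximum = 57.2; prior scale x_m = 35.86 → posterior scale = max = 57.20.
Posterior shape = 1.65 + 9 = 10.65.
E[θ|data] = k·x_m/(k−1) = 10.65·57.20/9.65 = 63.1275.

63.1275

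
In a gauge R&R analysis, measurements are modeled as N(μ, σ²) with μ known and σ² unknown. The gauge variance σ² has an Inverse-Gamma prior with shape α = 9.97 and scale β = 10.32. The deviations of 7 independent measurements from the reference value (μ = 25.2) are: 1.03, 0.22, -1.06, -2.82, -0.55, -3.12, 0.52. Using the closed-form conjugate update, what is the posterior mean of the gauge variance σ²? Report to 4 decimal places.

With known mean μ and an Inverse-Gamma(α, β) prior on σ², the Normal likelihood is conjugate: posterior is Inv-Gamma(α + n/2, β + Σ(xᵢ−μ)²/2).
Σ(xᵢ−μ)² = (1.03)² + (0.22)² + (-1.06)² + (-2.82)² + (-0.55)² + (-3.12)² + (0.52)² = 20.4926.
Posterior: Inv-Gamma(9.97 + 7/2, 10.32 + 20.4926/2) = Inv-Gamma(13.47, 20.56630).
E[σ²|data] = β/(α−1) = 20.56630/12.47 = 1.6493.

1.6493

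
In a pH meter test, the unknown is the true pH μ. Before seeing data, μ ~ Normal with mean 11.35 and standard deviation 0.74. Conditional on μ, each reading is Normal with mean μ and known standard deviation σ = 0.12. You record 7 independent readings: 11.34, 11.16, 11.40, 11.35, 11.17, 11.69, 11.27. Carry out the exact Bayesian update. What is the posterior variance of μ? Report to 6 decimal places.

0.002049

For Normal data with known variance σ², a Normal(μ₀, σ₀²) prior on μ is conjugate. Posterior precision = 1/σ₀² + n/σ²; posterior mean is the precision-weighted average of μ₀ and x̄.
σ₀² = 0.74² = 0.5476, σ² = 0.12² = 0.0144; σ² + n·σ₀² = 0.0144 + 7·0.5476 = 3.8476.
Posterior precision = 1/σ₀² + n/σ² = 1/0.5476 + 7/0.0144 = (σ² + n·σ₀²)/(σ₀²σ²) = 3.8476/(0.5476·0.0144); posterior variance σₙ² = σ₀²σ²/(σ² + n·σ₀²) = 0.5476·0.0144/3.8476 = 0.002049.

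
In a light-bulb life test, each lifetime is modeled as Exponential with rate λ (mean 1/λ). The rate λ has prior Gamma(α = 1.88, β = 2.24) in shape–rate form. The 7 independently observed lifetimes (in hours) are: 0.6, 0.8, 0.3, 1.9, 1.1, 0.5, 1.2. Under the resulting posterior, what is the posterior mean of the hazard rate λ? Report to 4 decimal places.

1.0278

With a Gamma(shape α, rate β) prior on the exponential rate λ, the posterior after n observations with total T = Σxᵢ is Gamma(α+n, β+T).
Sum of observations T = 6.4 hours; n = 7.
Posterior: Gamma(1.88+7, 2.24+6.4) = Gamma(8.88, 8.64).
Posterior mean of λ = α/β = 8.88/8.64 = 1.0278.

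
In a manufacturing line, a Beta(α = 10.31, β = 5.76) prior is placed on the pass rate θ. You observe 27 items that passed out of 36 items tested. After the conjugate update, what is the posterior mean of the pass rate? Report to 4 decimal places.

0.7165

The Beta prior is conjugate to a Binomial/Bernoulli likelihood; the update adds successes to α and failures to β.
Posterior: Beta(α+k, β+n−k) = Beta(10.31+27, 5.76+9) = Beta(37.31, 14.76).
Posterior mean = α/(α+β) = 37.31/52.07 = 0.7165.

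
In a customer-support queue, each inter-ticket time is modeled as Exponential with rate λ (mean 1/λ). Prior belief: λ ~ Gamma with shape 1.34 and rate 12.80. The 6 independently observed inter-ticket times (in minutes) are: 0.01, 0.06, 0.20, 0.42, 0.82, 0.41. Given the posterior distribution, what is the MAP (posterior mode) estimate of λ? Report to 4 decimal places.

With a Gamma(shape α, rate β) prior on the exponential rate λ, the posterior after n observations with total T = Σxᵢ is Gamma(α+n, β+T).
Sum of observations T = 1.92 minutes; n = 6.
Posterior: Gamma(1.34+6, 12.80+1.92) = Gamma(7.34, 14.72).
Mode = (α−1)/β = 0.4307.

0.4307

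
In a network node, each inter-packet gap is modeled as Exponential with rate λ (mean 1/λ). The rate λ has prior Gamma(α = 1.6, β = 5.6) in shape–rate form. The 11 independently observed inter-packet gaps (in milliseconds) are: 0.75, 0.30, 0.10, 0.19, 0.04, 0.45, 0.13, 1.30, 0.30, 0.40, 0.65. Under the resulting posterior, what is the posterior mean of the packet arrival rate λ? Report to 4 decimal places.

1.2341

With a Gamma(shape α, rate β) prior on the exponential rate λ, the posterior after n observations with total T = Σxᵢ is Gamma(α+n, β+T).
Sum of observations T = 4.61 milliseconds; n = 11.
Posterior: Gamma(1.6+11, 5.6+4.61) = Gamma(12.6, 10.21).
Posterior mean of λ = α/β = 12.6/10.21 = 1.2341.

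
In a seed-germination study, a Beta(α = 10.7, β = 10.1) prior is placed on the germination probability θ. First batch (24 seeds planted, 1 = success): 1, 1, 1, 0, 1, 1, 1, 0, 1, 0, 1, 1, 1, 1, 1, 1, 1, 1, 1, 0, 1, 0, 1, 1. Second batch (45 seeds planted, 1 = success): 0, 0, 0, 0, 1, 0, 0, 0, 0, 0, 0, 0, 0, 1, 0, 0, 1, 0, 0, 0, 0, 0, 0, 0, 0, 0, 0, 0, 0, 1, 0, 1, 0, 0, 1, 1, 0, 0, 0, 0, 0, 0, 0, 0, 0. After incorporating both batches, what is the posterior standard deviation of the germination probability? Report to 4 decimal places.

The Beta prior is conjugate to a Binomial/Bernoulli likelihood; the update adds successes to α and failures to β.
After batch 1: Beta(10.7+19, 10.1+5) = Beta(29.7, 15.1).
After batch 2: Beta(29.7+7, 15.1+38) = Beta(36.7, 53.1).
Var = αβ/((α+β)²(α+β+1)) = 36.7·53.1/(89.8²·90.8) = 0.00266147; SD = √0.00266147 = 0.0516.

0.0516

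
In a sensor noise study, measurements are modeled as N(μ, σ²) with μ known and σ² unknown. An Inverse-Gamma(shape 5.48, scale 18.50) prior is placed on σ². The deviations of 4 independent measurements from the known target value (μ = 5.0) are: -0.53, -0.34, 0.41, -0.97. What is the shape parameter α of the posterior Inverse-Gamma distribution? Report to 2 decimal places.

7.48

With known mean μ and an Inverse-Gamma(α, β) prior on σ², the Normal likelihood is conjugate: posterior is Inv-Gamma(α + n/2, β + Σ(xᵢ−μ)²/2).
Σ(xᵢ−μ)² = (-0.53)² + (-0.34)² + (0.41)² + (-0.97)² = 1.5055.
Posterior: Inv-Gamma(5.48 + 4/2, 18.50 + 1.5055/2) = Inv-Gamma(7.48, 19.25275).
Posterior α = 7.48.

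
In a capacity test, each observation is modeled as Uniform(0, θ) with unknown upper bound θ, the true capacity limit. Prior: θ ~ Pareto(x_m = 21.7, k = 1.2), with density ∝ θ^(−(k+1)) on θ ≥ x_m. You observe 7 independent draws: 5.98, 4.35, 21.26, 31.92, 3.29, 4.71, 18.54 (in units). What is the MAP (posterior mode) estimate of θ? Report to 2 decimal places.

A Pareto(scale x_m, shape k) prior on the upper bound θ of Uniform(0, θ) is conjugate: posterior is Pareto(max(x_m, max xᵢ), k + n).
Sample maximum = 31.92; prior scale x_m = 21.7 → posterior scale = max = 31.92.
Posterior shape = 1.2 + 7 = 8.2.
The Pareto density is decreasing on [x_m, ∞), so the mode is x_m = 31.92.

31.92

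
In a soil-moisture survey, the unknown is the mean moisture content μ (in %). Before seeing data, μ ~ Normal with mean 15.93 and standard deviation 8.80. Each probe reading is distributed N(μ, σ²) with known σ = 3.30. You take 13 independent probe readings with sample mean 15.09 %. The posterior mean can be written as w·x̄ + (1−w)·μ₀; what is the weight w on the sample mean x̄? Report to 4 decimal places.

For Normal data with known variance σ², a Normal(μ₀, σ₀²) prior on μ is conjugate. Posterior precision = 1/σ₀² + n/σ²; posterior mean is the precision-weighted average of μ₀ and x̄.
σ₀² = 8.80² = 77.44, σ² = 3.30² = 10.89. Prior precision 1/σ₀² = 1/77.44; data precision n/σ² = 13/10.89.
w = (n/σ²)/(1/σ₀² + n/σ²) = n·σ₀²/(σ² + n·σ₀²) = 13·77.44/(10.89 + 13·77.44) = 1006.72/1017.61 = 0.9893.

0.9893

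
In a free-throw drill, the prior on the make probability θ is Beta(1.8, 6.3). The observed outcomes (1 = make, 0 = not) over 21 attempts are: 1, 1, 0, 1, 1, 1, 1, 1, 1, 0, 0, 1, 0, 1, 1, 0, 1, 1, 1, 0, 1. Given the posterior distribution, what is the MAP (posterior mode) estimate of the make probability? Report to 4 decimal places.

0.5830

The Beta prior is conjugate to a Binomial/Bernoulli likelihood; the update adds successes to α and failures to β.
Posterior: Beta(α+k, β+n−k) = Beta(1.8+15, 6.3+6) = Beta(16.8, 12.3).
Mode of Beta(a,b) for a,b>1 is (a−1)/(a+b−2) = 15.8/27.1 = 0.5830.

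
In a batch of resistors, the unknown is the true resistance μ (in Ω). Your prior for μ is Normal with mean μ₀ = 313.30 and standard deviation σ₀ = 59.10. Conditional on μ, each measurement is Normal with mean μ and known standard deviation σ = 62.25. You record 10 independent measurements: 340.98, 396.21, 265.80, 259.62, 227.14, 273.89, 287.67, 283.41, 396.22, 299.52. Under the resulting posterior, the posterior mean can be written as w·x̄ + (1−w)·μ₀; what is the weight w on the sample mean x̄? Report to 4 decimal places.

0.9001

For Normal data with known variance σ², a Normal(μ₀, σ₀²) prior on μ is conjugate. Posterior precision = 1/σ₀² + n/σ²; posterior mean is the precision-weighted average of μ₀ and x̄.
σ₀² = 59.10² = 3492.81, σ² = 62.25² = 3875.0625. Prior precision 1/σ₀² = 1/3492.81; data precision n/σ² = 10/3875.0625.
w = (n/σ²)/(1/σ₀² + n/σ²) = n·σ₀²/(σ² + n·σ₀²) = 10·3492.81/(3875.0625 + 10·3492.81) = 34928.1/38803.1625 = 0.9001.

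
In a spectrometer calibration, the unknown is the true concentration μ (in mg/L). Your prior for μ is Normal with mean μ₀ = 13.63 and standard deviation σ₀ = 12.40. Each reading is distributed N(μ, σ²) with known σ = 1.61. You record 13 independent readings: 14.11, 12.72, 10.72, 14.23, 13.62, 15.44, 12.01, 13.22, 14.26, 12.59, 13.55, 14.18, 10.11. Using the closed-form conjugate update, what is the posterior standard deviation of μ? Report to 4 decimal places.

For Normal data with known variance σ², a Normal(μ₀, σ₀²) prior on μ is conjugate. Posterior precision = 1/σ₀² + n/σ²; posterior mean is the precision-weighted average of μ₀ and x̄.
σ₀² = 12.40² = 153.76, σ² = 1.61² = 2.5921; σ² + n·σ₀² = 2.5921 + 13·153.76 = 2001.4721.
Posterior precision = 1/σ₀² + n/σ² = 1/153.76 + 13/2.5921 = (σ² + n·σ₀²)/(σ₀²σ²) = 2001.4721/(153.76·2.5921); posterior variance σₙ² = σ₀²σ²/(σ² + n·σ₀²) = 153.76·2.5921/2001.4721 = 0.199134.
Posterior SD = √σₙ² = √(153.76·2.5921/2001.4721) = 0.4462.

0.4462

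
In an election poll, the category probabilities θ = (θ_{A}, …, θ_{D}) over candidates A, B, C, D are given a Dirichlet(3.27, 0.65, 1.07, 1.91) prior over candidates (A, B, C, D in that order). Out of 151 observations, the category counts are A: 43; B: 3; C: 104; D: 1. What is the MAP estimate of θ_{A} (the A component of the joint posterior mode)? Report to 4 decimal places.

The Dirichlet prior is conjugate to the Multinomial likelihood: each posterior αⱼ = prior αⱼ + observed count nⱼ.
Posterior concentration: (46.27, 3.65, 105.07, 2.91), total = 157.90.
Joint mode component: (α_{A}−1)/(Σα−K) = 45.27/153.90 = 0.2942.

0.2942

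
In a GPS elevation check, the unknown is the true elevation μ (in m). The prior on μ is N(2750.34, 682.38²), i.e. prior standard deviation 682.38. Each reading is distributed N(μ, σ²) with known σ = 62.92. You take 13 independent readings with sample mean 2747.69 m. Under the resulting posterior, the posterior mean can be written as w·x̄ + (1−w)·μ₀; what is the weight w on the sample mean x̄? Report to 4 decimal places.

0.9993

For Normal data with known variance σ², a Normal(μ₀, σ₀²) prior on μ is conjugate. Posterior precision = 1/σ₀² + n/σ²; posterior mean is the precision-weighted average of μ₀ and x̄.
σ₀² = 682.38² = 465642.4644, σ² = 62.92² = 3958.9264. Prior precision 1/σ₀² = 1/465642.4644; data precision n/σ² = 13/3958.9264.
w = (n/σ²)/(1/σ₀² + n/σ²) = n·σ₀²/(σ² + n·σ₀²) = 13·465642.4644/(3958.9264 + 13·465642.4644) = 6053352.0372/6057310.9636 = 0.9993.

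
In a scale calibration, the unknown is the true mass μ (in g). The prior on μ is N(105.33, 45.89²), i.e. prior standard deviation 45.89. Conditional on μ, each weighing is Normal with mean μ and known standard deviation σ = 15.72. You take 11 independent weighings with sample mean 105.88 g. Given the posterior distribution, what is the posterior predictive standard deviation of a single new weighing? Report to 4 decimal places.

16.4118

For Normal data with known variance σ², a Normal(μ₀, σ₀²) prior on μ is conjugate. Posterior precision = 1/σ₀² + n/σ²; posterior mean is the precision-weighted average of μ₀ and x̄.
σ₀² = 45.89² = 2105.8921, σ² = 15.72² = 247.1184; σ² + n·σ₀² = 247.1184 + 11·2105.8921 = 23411.9315.
Posterior precision = 1/σ₀² + n/σ² = 1/2105.8921 + 11/247.1184 = (σ² + n·σ₀²)/(σ₀²σ²) = 23411.9315/(2105.8921·247.1184); posterior variance σₙ² = σ₀²σ²/(σ² + n·σ₀²) = 2105.8921·247.1184/23411.9315 = 22.228183.
Predictive variance for one new observation = σₙ² + σ² = 2105.8921·247.1184/23411.9315 + 247.1184 = σ²·(σ₀² + 23411.9315)/23411.9315 = 247.1184·25517.8236/23411.9315 = 269.346583; SD = √(247.1184·25517.8236/23411.9315) = 16.4118.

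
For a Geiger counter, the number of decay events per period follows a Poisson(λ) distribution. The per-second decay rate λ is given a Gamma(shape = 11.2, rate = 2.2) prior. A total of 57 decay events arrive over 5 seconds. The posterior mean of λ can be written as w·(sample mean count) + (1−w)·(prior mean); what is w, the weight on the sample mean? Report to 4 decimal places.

With a Gamma(shape α, rate β) prior, the Poisson likelihood is conjugate: the posterior is Gamma(α + ΣXᵢ, β + n).
Posterior mean = (α₀+S)/(β₀+n) = [n/(β₀+n)]·(S/n) + [β₀/(β₀+n)]·(α₀/β₀), so only n and β₀ enter the weight.
Weight on data w = n/(β₀+n) = 5/(2.2+5) = 5/7.2 = 0.6944.

0.6944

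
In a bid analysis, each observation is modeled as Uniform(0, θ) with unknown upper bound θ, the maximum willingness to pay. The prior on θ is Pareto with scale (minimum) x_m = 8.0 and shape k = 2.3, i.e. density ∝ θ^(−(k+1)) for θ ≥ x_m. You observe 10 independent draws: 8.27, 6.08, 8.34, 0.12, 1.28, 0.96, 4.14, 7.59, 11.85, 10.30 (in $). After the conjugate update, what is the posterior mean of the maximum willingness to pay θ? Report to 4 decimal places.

12.8987

A Pareto(scale x_m, shape k) prior on the upper bound θ of Uniform(0, θ) is conjugate: posterior is Pareto(max(x_m, max xᵢ), k + n).
Sample maximum = 11.85; prior scale x_m = 8.0 → posterior scale = max = 11.85.
Posterior shape = 2.3 + 10 = 12.3.
E[θ|data] = k·x_m/(k−1) = 12.3·11.85/11.3 = 12.8987.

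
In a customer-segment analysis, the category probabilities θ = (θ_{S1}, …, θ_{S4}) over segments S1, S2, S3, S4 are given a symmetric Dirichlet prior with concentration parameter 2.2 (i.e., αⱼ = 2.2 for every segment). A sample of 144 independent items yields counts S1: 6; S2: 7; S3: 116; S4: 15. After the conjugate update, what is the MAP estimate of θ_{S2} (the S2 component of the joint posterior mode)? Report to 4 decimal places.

The Dirichlet prior is conjugate to the Multinomial likelihood: each posterior αⱼ = prior αⱼ + observed count nⱼ.
Posterior concentration: (8.2, 9.2, 118.2, 17.2), total = 152.8.
Joint mode component: (α_{S2}−1)/(Σα−K) = 8.2/148.8 = 0.0551.

0.0551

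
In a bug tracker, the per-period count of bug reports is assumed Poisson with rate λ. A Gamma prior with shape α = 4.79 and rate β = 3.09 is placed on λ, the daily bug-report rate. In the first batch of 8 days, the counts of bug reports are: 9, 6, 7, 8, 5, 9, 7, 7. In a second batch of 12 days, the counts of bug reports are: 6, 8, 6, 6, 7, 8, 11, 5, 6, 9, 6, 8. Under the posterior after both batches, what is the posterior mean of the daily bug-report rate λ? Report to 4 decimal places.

6.4439

With a Gamma(shape α, rate β) prior, the Poisson likelihood is conjugate: the posterior is Gamma(α + ΣXᵢ, β + n).
Batch 1: sum of counts S = 58 over n = 8 days.
After batch 1: Gamma(α+S, β+n) = Gamma(4.79+58, 3.09+8) = Gamma(62.79, 11.09).
Batch 2: sum of counts S = 86 over n = 12 days.
After batch 2: Gamma(α+S, β+n) = Gamma(62.79+86, 11.09+12) = Gamma(148.79, 23.09).
Posterior mean = α/β = 148.79/23.09 = 6.4439.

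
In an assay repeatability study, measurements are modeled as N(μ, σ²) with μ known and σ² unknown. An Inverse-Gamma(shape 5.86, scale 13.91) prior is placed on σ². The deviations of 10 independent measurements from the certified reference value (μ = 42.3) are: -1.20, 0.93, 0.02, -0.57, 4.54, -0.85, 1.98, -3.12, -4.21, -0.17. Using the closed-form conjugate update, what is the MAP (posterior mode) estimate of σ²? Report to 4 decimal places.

3.5073

With known mean μ and an Inverse-Gamma(α, β) prior on σ², the Normal likelihood is conjugate: posterior is Inv-Gamma(α + n/2, β + Σ(xᵢ−μ)²/2).
Σ(xᵢ−μ)² = (-1.20)² + (0.93)² + (0.02)² + (-0.57)² + (4.54)² + (-0.85)² + (1.98)² + (-3.12)² + (-4.21)² + (-0.17)² = 55.3721.
Posterior: Inv-Gamma(5.86 + 10/2, 13.91 + 55.3721/2) = Inv-Gamma(10.86, 41.59605).
Mode = β/(α+1) = 41.59605/11.86 = 3.5073.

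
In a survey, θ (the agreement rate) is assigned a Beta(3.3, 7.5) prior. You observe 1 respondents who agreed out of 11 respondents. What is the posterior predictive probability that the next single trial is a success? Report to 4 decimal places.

The Beta prior is conjugate to a Binomial/Bernoulli likelihood; the update adds successes to α and failures to β.
Posterior: Beta(α+k, β+n−k) = Beta(3.3+1, 7.5+10) = Beta(4.3, 17.5).
For a single future Bernoulli trial, P(success | data) = α/(α+β) = 0.1972.

0.1972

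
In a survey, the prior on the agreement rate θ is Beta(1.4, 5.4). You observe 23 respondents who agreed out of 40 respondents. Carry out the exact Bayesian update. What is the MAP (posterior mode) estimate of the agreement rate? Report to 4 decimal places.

0.5223

The Beta prior is conjugate to a Binomial/Bernoulli likelihood; the update adds successes to α and failures to β.
Posterior: Beta(α+k, β+n−k) = Beta(1.4+23, 5.4+17) = Beta(24.4, 22.4).
Mode of Beta(a,b) for a,b>1 is (a−1)/(a+b−2) = 23.4/44.8 = 0.5223.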